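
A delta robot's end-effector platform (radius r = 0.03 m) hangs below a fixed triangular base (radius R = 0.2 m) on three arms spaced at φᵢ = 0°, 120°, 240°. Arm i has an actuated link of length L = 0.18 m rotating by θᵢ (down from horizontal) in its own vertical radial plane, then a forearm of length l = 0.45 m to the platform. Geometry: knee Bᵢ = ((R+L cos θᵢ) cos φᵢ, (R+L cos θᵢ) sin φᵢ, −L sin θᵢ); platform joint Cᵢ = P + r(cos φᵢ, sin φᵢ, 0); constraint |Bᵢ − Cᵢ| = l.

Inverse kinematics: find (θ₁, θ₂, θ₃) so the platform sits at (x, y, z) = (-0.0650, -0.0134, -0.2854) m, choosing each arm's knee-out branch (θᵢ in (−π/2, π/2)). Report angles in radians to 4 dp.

θ₁ = 0.4364, θ₂ = -0.0875, θ₃ = -0.2614

φ1=0.0° → target in arm frame (-0.0650, -0.0134)
  A=0.2350, B=-0.2854, C=(l²−L²−A²−y'²−z²)/(2L)=0.0923
  γ=atan2(-0.2854,0.2350)=-0.8819;  ψ=arccos(0.2498)=1.3184;  θ1=γ+ψ≈0.4364
φ2=120.0° → target in arm frame (0.0209, 0.0630)
  e−x'=0.1491;  (l²−L²−(e−x')²−y'²−z²)/2L = 0.1735
  √(A²+B²)=0.3220;  θ2 = -1.0894+1.0019 ≈ -0.0875
rotate P by −φ3: (0.0441, -0.0496, -0.2854)
  A cos θ + B sin θ = C:  0.1259·cos θ + -0.2854·sin θ = 0.1954
  θ3 = atan2(B,A) + arccos(C/0.3119) = -0.2614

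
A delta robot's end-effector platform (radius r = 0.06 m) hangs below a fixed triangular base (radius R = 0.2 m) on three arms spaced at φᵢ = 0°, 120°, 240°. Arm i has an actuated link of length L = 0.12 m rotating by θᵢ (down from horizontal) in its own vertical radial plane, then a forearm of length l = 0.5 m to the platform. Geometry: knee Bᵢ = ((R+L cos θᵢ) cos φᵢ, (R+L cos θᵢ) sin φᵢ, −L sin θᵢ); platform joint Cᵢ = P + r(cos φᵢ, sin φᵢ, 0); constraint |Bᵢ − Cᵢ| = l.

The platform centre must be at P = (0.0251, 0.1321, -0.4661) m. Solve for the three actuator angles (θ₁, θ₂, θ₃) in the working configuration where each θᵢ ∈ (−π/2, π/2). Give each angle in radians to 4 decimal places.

θ₁ = 0.3487, θ₂ = -0.0003, θ₃ = 0.9599

arm 1 (φ=0.0°): x'=0.0251, y'=0.1321
  e−x'=0.1149;  (l²−L²−(e−x')²−y'²−z²)/2L = -0.0513
  √(A²+B²)=0.4801;  θ1 = -1.3291+1.6778 ≈ 0.3487
arm 2 (φ=120.0°): x'=0.1019, y'=-0.0878
  e−x'=0.0381;  (l²−L²−(e−x')²−y'²−z²)/2L = 0.0383
  √(A²+B²)=0.4677;  θ2 = -1.4891+1.4888 ≈ -0.0003
rotate P by −φ3: (-0.1270, -0.0443, -0.4661)
  e−x'=0.2670;  (l²−L²−(e−x')²−y'²−z²)/2L = -0.2287
  √(A²+B²)=0.5371;  θ3 = -1.0507+2.0105 ≈ 0.9599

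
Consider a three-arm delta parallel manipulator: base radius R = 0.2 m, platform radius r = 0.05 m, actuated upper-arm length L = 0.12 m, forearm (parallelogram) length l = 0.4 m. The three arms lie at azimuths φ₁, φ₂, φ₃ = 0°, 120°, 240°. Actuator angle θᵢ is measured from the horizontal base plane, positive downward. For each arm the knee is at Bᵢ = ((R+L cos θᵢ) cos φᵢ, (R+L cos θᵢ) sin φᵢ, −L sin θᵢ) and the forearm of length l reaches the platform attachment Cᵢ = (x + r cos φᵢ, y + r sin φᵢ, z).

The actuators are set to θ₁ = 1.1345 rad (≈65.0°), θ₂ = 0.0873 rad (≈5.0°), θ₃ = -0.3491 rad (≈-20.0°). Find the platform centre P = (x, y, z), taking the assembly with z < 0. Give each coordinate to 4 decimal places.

(-0.1443, -0.0333, -0.3084)

φ1=0.0°: virtual centre (0.2007, 0.0000, -0.1088), radius l
arm 2 at φ=120.0°: e+L cos θ2 = 0.2695;  centre 2 = (-0.1348, 0.2334, -0.0105)
centre 3 = (0.2628·cos240.0°, 0.2628·sin240.0°, 0.0410) = (-0.1314, -0.2276, 0.0410)
|centre ₂|²−|centre ₁|² = 0.0206;  |centre ₃|²−|centre ₁|² = 0.0186
[-0.6710 0.4669 0.1966]·P = 0.0206;  [-0.6642 -0.4551 0.2996]·P = 0.0186
Cramer: x(z) = -0.0294+0.3727z;  y(z) = 0.0020+0.1145z
sphere 1 gives Az²+Bz+C=0 with A=1.1520, B=0.0465, C=-0.0952;  B²−4AC=0.4409;  roots -0.3084, 0.2680;  negative root z = -0.3084
x = -0.1443, y = -0.0333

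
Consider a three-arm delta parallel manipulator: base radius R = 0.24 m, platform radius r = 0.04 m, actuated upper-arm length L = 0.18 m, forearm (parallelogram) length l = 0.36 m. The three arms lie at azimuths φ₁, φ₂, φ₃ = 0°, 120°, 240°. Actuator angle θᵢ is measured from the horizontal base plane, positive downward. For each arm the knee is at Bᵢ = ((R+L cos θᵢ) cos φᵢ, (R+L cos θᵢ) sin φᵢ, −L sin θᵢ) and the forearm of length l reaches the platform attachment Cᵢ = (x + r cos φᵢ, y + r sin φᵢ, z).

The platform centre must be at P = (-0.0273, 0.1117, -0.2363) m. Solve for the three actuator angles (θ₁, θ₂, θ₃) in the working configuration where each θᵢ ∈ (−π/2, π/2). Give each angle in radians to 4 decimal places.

θ₁ = 0.9602, θ₂ = -0.0004, θ₃ = 1.2218

arm 1 (φ=0.0°): x'=-0.0273, y'=0.1117
  A cos θ + B sin θ = C:  0.2273·cos θ + -0.2363·sin θ = -0.0633
  √(A²+B²)=0.3279;  θ1 = -0.8048+1.7650 ≈ 0.9602
rotate P by −φ2: (0.1104, -0.0322, -0.2363)
  e−x'=0.0896;  (l²−L²−(e−x')²−y'²−z²)/2L = 0.0897
  √(A²+B²)=0.2527;  θ2 = -1.2083+1.2079 ≈ -0.0004
φ3=240.0° → target in arm frame (-0.0831, -0.0795)
  e−x'=0.2831;  (l²−L²−(e−x')²−y'²−z²)/2L = -0.1253
  √(A²+B²)=0.3687;  θ3 = -0.6956+1.9174 ≈ 1.2218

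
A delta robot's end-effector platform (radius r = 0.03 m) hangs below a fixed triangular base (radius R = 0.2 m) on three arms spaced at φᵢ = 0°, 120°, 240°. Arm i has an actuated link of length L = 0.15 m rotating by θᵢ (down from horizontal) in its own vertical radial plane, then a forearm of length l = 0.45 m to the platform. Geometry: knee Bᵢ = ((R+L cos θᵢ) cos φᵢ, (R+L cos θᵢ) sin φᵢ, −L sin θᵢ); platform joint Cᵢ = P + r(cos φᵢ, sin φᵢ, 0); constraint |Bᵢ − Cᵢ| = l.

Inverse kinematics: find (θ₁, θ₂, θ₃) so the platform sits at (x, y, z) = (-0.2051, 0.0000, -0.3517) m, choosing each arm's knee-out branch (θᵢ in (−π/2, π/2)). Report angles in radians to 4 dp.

θ₁ = 1.3965, θ₂ = 0.0003, θ₃ = 0.0003

rotate P by −φ1: (-0.2051, 0.0000, -0.3517)
  e−x'=0.3751;  (l²−L²−(e−x')²−y'²−z²)/2L = -0.2813
  √(A²+B²)=0.5142;  θ1 = -0.7532+2.1497 ≈ 1.3965
arm 2 (φ=120.0°): x'=0.1025, y'=0.1776
  A=0.0675, B=-0.3517, C=(l²−L²−A²−y'²−z²)/(2L)=0.0674
  √(A²+B²)=0.3581;  θ2 = -1.3813+1.3816 ≈ 0.0003
φ3=240.0° → target in arm frame (0.1026, -0.1776)
  A cos θ + B sin θ = C:  0.0674·cos θ + -0.3517·sin θ = 0.0674
  √(A²+B²)=0.3581;  θ3 = -1.3813+1.3816 ≈ 0.0003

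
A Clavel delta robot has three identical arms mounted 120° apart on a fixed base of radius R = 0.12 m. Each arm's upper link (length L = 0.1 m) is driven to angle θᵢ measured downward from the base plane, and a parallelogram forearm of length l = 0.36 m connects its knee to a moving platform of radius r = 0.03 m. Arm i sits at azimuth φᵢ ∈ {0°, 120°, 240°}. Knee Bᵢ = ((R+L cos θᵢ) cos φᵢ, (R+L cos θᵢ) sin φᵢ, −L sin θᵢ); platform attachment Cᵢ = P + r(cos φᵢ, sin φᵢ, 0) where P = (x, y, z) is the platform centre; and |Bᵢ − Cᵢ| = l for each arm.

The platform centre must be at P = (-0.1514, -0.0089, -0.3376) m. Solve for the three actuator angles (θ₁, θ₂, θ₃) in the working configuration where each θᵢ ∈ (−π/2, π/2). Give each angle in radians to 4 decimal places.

θ₁ = 1.3091, θ₂ = 0.2620, θ₃ = 0.1751

rotate P by −φ1: (-0.1514, -0.0089, -0.3376)
  e−x'=0.2414;  (l²−L²−(e−x')²−y'²−z²)/2L = -0.2636
  γ=atan2(-0.3376,0.2414)=-0.9500;  ψ=arccos(-0.6352)=2.2591;  θ1=γ+ψ≈1.3091
arm 2 (φ=120.0°): x'=0.0680, y'=0.1356
  A cos θ + B sin θ = C:  0.0220·cos θ + -0.3376·sin θ = -0.0662
  √(A²+B²)=0.3383;  θ2 = -1.5057+1.7677 ≈ 0.2620
rotate P by −φ3: (0.0834, -0.1267, -0.3376)
  e−x'=0.0066;  (l²−L²−(e−x')²−y'²−z²)/2L = -0.0523
  θ3 = atan2(B,A) + arccos(C/0.3377) = 0.1751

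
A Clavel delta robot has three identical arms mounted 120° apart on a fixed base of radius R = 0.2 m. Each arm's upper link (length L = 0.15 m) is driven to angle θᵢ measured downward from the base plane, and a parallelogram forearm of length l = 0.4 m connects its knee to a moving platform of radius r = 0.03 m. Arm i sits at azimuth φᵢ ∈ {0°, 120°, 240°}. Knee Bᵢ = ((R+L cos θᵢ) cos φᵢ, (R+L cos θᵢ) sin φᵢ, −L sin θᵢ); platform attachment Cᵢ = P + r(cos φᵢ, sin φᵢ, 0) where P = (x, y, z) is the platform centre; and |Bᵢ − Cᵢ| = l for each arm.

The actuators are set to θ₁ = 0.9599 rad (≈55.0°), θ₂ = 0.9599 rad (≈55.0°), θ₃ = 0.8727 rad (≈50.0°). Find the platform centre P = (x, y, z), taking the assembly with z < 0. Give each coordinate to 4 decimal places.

(-0.0065, -0.0113, -0.4244)

φ1=0.0°: virtual centre (0.2560, 0.0000, -0.1229), radius l
arm 2 at φ=120.0°: (R−r)+L cos θ2 = 0.2560;  S2 = (-0.1280, 0.2217, -0.1229)
φ3=240.0°: virtual centre (-0.1332, -0.2307, -0.1149), radius l
subtract pairs → two planes through P
[-0.7681 0.4435 0.0000]·P = 0.0000;  [-0.7785 -0.4614 0.0159]·P = 0.0035
det = 0.6997;  x = -0.0022+0.0101z,  y = -0.0039+0.0175z
sphere 1 gives Az²+Bz+C=0 with A=1.0004, B=0.2404, C=-0.0782;  B²−4AC=0.3706;  roots -0.4244, 0.1841;  negative root z = -0.4244
x = -0.0065, y = -0.0113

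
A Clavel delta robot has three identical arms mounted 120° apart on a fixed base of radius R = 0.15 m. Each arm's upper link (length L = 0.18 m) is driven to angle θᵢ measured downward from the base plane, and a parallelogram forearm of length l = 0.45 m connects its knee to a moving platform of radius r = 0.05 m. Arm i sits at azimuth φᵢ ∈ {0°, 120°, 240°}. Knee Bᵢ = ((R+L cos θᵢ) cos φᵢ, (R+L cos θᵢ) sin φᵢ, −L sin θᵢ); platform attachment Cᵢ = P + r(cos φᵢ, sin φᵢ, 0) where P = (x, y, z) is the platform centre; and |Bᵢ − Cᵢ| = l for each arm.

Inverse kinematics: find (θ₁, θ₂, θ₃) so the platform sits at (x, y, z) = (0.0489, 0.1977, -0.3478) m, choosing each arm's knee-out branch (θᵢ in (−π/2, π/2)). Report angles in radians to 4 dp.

θ₁ = 0.0871, θ₂ = -0.3491, θ₃ = 0.9597

φ1=0.0° → target in arm frame (0.0489, 0.1977)
  A cos θ + B sin θ = C:  0.0511·cos θ + -0.3478·sin θ = 0.0207
  θ1 = atan2(B,A) + arccos(C/0.3515) = 0.0871
φ2=120.0° → target in arm frame (0.1468, -0.1412)
  e−x'=-0.0468;  (l²−L²−(e−x')²−y'²−z²)/2L = 0.0750
  θ2 = atan2(B,A) + arccos(C/0.3509) = -0.3491
φ3=240.0° → target in arm frame (-0.1957, -0.0565)
  A=0.2957, B=-0.3478, C=(l²−L²−A²−y'²−z²)/(2L)=-0.1152
  √(A²+B²)=0.4565;  θ3 = -0.8662+1.8259 ≈ 0.9597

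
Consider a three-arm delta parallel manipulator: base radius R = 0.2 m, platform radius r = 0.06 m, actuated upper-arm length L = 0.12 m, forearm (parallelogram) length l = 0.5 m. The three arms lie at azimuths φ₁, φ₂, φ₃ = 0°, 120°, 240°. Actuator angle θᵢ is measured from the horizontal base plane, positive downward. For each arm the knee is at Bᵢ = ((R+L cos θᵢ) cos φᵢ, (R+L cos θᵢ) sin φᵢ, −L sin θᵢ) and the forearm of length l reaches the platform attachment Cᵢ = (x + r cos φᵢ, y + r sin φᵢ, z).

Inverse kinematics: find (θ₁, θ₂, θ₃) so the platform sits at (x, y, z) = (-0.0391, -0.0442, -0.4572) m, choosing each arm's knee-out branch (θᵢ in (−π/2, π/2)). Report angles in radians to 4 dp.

rotate P by −φ1: (-0.0391, -0.0442, -0.4572)
  A=0.1791, B=-0.4572, C=(l²−L²−A²−y'²−z²)/(2L)=-0.0311
  √(A²+B²)=0.4910;  θ1 = -1.1974+1.6342 ≈ 0.4367
arm 2 (φ=120.0°): x'=-0.0187, y'=0.0560
  A=0.1587, B=-0.4572, C=(l²−L²−A²−y'²−z²)/(2L)=-0.0073
  √(A²+B²)=0.4840;  θ2 = -1.2366+1.5859 ≈ 0.3493
arm 3 (φ=240.0°): x'=0.0578, y'=-0.0118
  A cos θ + B sin θ = C:  0.0822·cos θ + -0.4572·sin θ = 0.0820
  γ=atan2(-0.4572,0.0822)=-1.3930;  ψ=arccos(0.1765)=1.3934;  θ3=γ+ψ≈0.0004

θ₁ = 0.4367, θ₂ = 0.3493, θ₃ = 0.0004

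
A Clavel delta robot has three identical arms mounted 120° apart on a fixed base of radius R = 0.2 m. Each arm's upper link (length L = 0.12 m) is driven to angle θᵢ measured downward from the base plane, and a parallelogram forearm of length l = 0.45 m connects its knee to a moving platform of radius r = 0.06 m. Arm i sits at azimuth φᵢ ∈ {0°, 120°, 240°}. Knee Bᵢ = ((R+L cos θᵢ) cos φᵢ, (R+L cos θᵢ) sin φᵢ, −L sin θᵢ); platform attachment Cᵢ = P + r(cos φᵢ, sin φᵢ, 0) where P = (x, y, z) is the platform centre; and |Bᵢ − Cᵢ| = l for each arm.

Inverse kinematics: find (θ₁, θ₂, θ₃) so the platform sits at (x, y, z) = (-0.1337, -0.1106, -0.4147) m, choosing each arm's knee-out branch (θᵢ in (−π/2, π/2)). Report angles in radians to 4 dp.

θ₁ = 1.2213, θ₂ = 0.7852, θ₃ = -0.1747

arm 1 (φ=0.0°): x'=-0.1337, y'=-0.1106
  A=0.2737, B=-0.4147, C=(l²−L²−A²−y'²−z²)/(2L)=-0.2959
  θ1 = atan2(B,A) + arccos(C/0.4969) = 1.2213
rotate P by −φ2: (-0.0289, 0.1711, -0.4147)
  e−x'=0.1689;  (l²−L²−(e−x')²−y'²−z²)/2L = -0.1737
  γ=atan2(-0.4147,0.1689)=-1.1840;  ψ=arccos(-0.3879)=1.9691;  θ2=γ+ψ≈0.7852
arm 3 (φ=240.0°): x'=0.1626, y'=-0.0605
  A cos θ + B sin θ = C:  -0.0226·cos θ + -0.4147·sin θ = 0.0498
  θ3 = atan2(B,A) + arccos(C/0.4153) = -0.1747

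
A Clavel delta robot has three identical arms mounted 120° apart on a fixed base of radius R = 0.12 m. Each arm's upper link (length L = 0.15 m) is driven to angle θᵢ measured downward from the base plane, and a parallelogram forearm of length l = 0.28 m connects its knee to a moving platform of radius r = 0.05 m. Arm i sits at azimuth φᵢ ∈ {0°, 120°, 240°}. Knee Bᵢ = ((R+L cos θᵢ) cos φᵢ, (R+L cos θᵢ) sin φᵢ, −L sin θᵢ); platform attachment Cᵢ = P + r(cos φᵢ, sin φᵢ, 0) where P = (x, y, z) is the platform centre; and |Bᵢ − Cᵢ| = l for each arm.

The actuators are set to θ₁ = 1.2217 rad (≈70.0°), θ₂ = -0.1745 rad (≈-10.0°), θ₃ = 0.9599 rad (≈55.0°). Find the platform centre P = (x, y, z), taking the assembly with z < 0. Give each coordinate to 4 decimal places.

centre 1 = (0.1213·cos0.0°, 0.1213·sin0.0°, -0.1410) = (0.1213, 0.0000, -0.1410)
centre 2 = (0.2177·cos120.0°, 0.2177·sin120.0°, 0.0260) = (-0.1089, 0.1886, 0.0260)
centre 3 = (0.1560·cos240.0°, 0.1560·sin240.0°, -0.1229) = (-0.0780, -0.1351, -0.1229)
subtract pairs → two planes through P
linear system: -0.4603x+0.3771y = 0.0135−0.3340z; -0.3987x+-0.2703y = 0.0049−0.0362z
det = 0.2748;  x = -0.0200+0.3782z,  y = 0.0114+-0.4240z
into |P−centre ₁|² = l²: 1.3228z² + 0.1654z + -0.0384 = 0;  Δ = 0.2308;  z = -0.2441 or 0.1191 → z<0 root = -0.2441
x = -0.1123, y = 0.1149

(-0.1123, 0.1149, -0.2441)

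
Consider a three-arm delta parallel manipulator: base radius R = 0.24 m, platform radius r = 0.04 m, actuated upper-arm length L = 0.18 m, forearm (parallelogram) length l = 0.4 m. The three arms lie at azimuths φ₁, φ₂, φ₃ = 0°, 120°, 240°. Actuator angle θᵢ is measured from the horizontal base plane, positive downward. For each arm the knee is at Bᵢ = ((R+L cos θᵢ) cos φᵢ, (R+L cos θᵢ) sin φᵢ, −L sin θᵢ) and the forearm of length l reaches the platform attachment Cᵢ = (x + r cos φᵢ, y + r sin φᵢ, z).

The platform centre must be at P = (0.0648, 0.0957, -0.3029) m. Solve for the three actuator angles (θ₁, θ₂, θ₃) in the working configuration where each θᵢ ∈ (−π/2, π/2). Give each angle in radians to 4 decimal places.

θ₁ = 0.3493, θ₂ = 0.4365, θ₃ = 1.2215

arm 1 (φ=0.0°): x'=0.0648, y'=0.0957
  e−x'=0.1352;  (l²−L²−(e−x')²−y'²−z²)/2L = 0.0234
  γ=atan2(-0.3029,0.1352)=-1.1510;  ψ=arccos(0.0705)=1.5003;  θ1=γ+ψ≈0.3493
arm 2 (φ=120.0°): x'=0.0505, y'=-0.1040
  e−x'=0.1495;  (l²−L²−(e−x')²−y'²−z²)/2L = 0.0075
  √(A²+B²)=0.3378;  θ2 = -1.1123+1.5487 ≈ 0.4365
φ3=240.0° → target in arm frame (-0.1153, 0.0083)
  A cos θ + B sin θ = C:  0.3153·cos θ + -0.3029·sin θ = -0.1767
  √(A²+B²)=0.4372;  θ3 = -0.7654+1.9869 ≈ 1.2215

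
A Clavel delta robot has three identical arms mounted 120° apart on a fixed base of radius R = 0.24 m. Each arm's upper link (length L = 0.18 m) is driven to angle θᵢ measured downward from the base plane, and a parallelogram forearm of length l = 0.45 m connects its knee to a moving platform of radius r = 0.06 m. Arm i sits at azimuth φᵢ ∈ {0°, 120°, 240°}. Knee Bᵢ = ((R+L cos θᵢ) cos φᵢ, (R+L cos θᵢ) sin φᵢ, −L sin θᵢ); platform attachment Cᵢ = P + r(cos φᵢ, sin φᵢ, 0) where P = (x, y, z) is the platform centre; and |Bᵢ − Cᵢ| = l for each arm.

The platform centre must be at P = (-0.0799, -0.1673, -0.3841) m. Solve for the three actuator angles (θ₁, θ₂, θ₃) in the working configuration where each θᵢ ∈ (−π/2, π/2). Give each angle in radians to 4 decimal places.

θ₁ = 1.0472, θ₂ = 1.1346, θ₃ = -0.1748

arm 1 (φ=0.0°): x'=-0.0799, y'=-0.1673
  A cos θ + B sin θ = C:  0.2599·cos θ + -0.3841·sin θ = -0.2027
  θ1 = atan2(B,A) + arccos(C/0.4638) = 1.0472
arm 2 (φ=120.0°): x'=-0.1049, y'=0.1528
  A cos θ + B sin θ = C:  0.2849·cos θ + -0.3841·sin θ = -0.2277
  √(A²+B²)=0.4782;  θ2 = -0.9325+2.0671 ≈ 1.1346
rotate P by −φ3: (0.1848, 0.0145, -0.3841)
  e−x'=-0.0048;  (l²−L²−(e−x')²−y'²−z²)/2L = 0.0620
  θ3 = atan2(B,A) + arccos(C/0.3841) = -0.1748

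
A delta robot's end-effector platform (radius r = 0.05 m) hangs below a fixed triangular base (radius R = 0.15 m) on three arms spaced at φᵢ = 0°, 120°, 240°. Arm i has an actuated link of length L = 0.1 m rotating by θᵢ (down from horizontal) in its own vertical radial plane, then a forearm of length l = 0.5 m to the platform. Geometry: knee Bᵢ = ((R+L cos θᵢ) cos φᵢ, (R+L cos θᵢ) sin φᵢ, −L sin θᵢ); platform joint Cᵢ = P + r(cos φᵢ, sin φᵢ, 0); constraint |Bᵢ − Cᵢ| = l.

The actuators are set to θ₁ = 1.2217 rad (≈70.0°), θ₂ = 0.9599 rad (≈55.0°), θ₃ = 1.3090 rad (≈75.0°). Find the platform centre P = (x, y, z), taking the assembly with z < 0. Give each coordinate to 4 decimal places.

arm 1 at φ=0.0°: e+L cos θ1 = 0.1342;  S1 = (0.1342, 0.0000, -0.0940)
φ2=120.0°: virtual centre (-0.0787, 0.1363, -0.0819), radius l
arm 3 at φ=240.0°: e+L cos θ3 = 0.1259;  S3 = (-0.0629, -0.1090, -0.0966)
eliminate P² terms by subtracting sphere 1 from 2 and 3
[-0.4258 0.2726 0.0241]·P = 0.0046;  [-0.3943 -0.2180 -0.0052]·P = -0.0017
Cramer: x(z) = -0.0028+0.0191z;  y(z) = 0.0127-0.0586z
sphere 1 gives Az²+Bz+C=0 with A=1.0038, B=0.1812, C=-0.2222;  B²−4AC=0.9252;  roots -0.5694, 0.3888;  negative root z = -0.5694
x = -0.0137, y = 0.0460

(-0.0137, 0.0460, -0.5694)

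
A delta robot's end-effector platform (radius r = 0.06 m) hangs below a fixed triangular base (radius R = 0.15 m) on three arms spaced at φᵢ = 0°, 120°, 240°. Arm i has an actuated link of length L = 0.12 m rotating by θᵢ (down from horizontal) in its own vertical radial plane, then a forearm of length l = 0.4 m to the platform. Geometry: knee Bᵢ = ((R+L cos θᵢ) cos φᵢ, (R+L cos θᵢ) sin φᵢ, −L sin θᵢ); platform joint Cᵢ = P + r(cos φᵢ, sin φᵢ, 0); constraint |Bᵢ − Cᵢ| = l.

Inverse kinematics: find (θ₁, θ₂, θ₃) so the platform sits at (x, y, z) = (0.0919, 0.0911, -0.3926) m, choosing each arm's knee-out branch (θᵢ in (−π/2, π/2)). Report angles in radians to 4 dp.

arm 1 (φ=0.0°): x'=0.0919, y'=0.0911
  A cos θ + B sin θ = C:  -0.0019·cos θ + -0.3926·sin θ = -0.0702
  γ=atan2(-0.3926,-0.0019)=-1.5756;  ψ=arccos(-0.1787)=1.7505;  θ1=γ+ψ≈0.1748
rotate P by −φ2: (0.0329, -0.1251, -0.3926)
  A=0.0571, B=-0.3926, C=(l²−L²−A²−y'²−z²)/(2L)=-0.1144
  γ=atan2(-0.3926,0.0571)=-1.4265;  ψ=arccos(-0.2883)=1.8632;  θ2=γ+ψ≈0.4368
φ3=240.0° → target in arm frame (-0.1248, 0.0340)
  A=0.2148, B=-0.3926, C=(l²−L²−A²−y'²−z²)/(2L)=-0.2327
  θ3 = atan2(B,A) + arccos(C/0.4475) = 1.0476

θ₁ = 0.1748, θ₂ = 0.4368, θ₃ = 1.0476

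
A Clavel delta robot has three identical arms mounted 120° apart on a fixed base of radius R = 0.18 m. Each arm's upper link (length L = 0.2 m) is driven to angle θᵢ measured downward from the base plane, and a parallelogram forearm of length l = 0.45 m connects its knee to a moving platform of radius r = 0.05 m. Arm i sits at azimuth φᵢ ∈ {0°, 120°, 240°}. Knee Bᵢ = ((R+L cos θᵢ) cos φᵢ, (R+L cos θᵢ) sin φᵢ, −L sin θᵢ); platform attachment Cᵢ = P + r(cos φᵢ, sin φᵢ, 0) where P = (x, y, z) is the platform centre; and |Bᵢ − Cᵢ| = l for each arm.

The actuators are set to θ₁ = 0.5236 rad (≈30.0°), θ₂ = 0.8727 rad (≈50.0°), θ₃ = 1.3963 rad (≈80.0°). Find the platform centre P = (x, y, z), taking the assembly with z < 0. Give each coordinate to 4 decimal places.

(0.1321, 0.1100, -0.5014)

arm 1 at φ=0.0°: (R−r)+L cos θ1 = 0.3032;  centre 1 = (0.3032, 0.0000, -0.1000)
φ2=120.0°: virtual centre (-0.1293, 0.2239, -0.1532), radius l
φ3=240.0°: virtual centre (-0.0824, -0.1427, -0.1970), radius l
|centre ₂|²−|centre ₁|² = -0.0116;  |centre ₃|²−|centre ₁|² = -0.0360
plane₁₂: -0.8650x+0.4478y+-0.1064z = -0.0116
det = 0.5921;  x = 0.0328+-0.1980z,  y = 0.0375+-0.1447z
sphere 1 gives Az²+Bz+C=0 with A=1.0601, B=0.2962, C=-0.1180;  B²−4AC=0.5881;  roots -0.5014, 0.2220;  negative root z = -0.5014
x = 0.1321, y = 0.1100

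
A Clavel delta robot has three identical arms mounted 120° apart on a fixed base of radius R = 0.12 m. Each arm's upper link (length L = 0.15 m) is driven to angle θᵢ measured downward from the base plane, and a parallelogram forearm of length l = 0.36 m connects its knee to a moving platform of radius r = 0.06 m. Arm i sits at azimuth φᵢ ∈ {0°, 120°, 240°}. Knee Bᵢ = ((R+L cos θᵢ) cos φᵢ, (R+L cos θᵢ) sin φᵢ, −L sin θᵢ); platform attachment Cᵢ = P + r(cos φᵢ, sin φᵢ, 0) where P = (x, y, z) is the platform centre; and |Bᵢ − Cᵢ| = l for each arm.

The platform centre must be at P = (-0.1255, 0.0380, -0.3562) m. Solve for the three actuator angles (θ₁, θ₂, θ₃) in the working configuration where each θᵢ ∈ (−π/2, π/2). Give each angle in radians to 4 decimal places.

θ₁ = 0.9601, θ₂ = 0.1746, θ₃ = 0.4366

arm 1 (φ=0.0°): x'=-0.1255, y'=0.0380
  e−x'=0.1855;  (l²−L²−(e−x')²−y'²−z²)/2L = -0.1854
  θ1 = atan2(B,A) + arccos(C/0.4016) = 0.9601
arm 2 (φ=120.0°): x'=0.0957, y'=0.0897
  A=-0.0357, B=-0.3562, C=(l²−L²−A²−y'²−z²)/(2L)=-0.0970
  √(A²+B²)=0.3580;  θ2 = -1.6706+1.8451 ≈ 0.1746
rotate P by −φ3: (0.0298, -0.1277, -0.3562)
  A cos θ + B sin θ = C:  0.0302·cos θ + -0.3562·sin θ = -0.1233
  √(A²+B²)=0.3575;  θ3 = -1.4863+1.9230 ≈ 0.4366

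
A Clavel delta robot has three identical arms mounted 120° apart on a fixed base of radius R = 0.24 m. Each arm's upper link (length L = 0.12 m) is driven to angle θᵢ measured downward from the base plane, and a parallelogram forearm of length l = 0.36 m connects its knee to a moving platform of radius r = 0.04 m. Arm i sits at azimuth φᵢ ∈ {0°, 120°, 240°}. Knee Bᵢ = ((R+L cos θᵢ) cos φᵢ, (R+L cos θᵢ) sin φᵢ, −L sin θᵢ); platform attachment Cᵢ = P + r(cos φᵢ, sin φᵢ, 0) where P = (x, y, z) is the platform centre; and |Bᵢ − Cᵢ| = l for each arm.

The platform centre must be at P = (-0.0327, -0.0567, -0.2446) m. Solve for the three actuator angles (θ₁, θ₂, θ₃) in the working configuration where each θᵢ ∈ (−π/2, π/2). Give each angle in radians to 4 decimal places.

φ1=0.0° → target in arm frame (-0.0327, -0.0567)
  A=0.2327, B=-0.2446, C=(l²−L²−A²−y'²−z²)/(2L)=-0.0083
  γ=atan2(-0.2446,0.2327)=-0.8103;  ψ=arccos(-0.0246)=1.5954;  θ1=γ+ψ≈0.7851
φ2=120.0° → target in arm frame (-0.0328, 0.0567)
  A cos θ + B sin θ = C:  0.2328·cos θ + -0.2446·sin θ = -0.0084
  γ=atan2(-0.2446,0.2328)=-0.8102;  ψ=arccos(-0.0249)=1.5957;  θ2=γ+ψ≈0.7855
φ3=240.0° → target in arm frame (0.0655, 0.0000)
  e−x'=0.1345;  (l²−L²−(e−x')²−y'²−z²)/2L = 0.1553
  θ3 = atan2(B,A) + arccos(C/0.2792) = -0.0870

θ₁ = 0.7851, θ₂ = 0.7855, θ₃ = -0.0870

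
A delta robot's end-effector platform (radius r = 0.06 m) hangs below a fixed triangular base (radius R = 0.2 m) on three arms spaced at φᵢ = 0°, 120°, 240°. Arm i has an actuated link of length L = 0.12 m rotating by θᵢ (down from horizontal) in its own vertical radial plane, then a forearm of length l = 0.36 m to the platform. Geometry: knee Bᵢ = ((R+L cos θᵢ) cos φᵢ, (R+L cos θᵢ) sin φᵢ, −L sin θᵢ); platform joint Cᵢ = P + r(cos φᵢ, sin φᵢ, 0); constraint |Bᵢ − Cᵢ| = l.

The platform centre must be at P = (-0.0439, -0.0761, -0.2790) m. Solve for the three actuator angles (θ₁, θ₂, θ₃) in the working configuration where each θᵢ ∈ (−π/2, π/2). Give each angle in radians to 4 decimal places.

θ₁ = 0.6109, θ₂ = 0.6112, θ₃ = -0.3487

arm 1 (φ=0.0°): x'=-0.0439, y'=-0.0761
  A=0.1839, B=-0.2790, C=(l²−L²−A²−y'²−z²)/(2L)=-0.0094
  γ=atan2(-0.2790,0.1839)=-0.9880;  ψ=arccos(-0.0281)=1.5989;  θ1=γ+ψ≈0.6109
φ2=120.0° → target in arm frame (-0.0440, 0.0761)
  A=0.1840, B=-0.2790, C=(l²−L²−A²−y'²−z²)/(2L)=-0.0094
  θ2 = atan2(B,A) + arccos(C/0.3342) = 0.6112
arm 3 (φ=240.0°): x'=0.0879, y'=0.0000
  A=0.0521, B=-0.2790, C=(l²−L²−A²−y'²−z²)/(2L)=0.1443
  γ=atan2(-0.2790,0.0521)=-1.3860;  ψ=arccos(0.5085)=1.0373;  θ3=γ+ψ≈-0.3487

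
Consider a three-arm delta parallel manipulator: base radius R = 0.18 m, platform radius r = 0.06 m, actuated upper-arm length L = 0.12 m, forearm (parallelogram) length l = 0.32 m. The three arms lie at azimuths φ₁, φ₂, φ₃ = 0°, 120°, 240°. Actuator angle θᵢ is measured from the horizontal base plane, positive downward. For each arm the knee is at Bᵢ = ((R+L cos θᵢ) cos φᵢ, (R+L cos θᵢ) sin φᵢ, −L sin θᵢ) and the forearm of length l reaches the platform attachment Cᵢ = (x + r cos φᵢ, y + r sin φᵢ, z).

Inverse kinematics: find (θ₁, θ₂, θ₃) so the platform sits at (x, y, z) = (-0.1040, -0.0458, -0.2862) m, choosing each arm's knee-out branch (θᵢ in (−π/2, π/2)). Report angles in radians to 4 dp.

arm 1 (φ=0.0°): x'=-0.1040, y'=-0.0458
  A cos θ + B sin θ = C:  0.2240·cos θ + -0.2862·sin θ = -0.1924
  √(A²+B²)=0.3634;  θ1 = -0.9067+2.1288 ≈ 1.2221
arm 2 (φ=120.0°): x'=0.0123, y'=0.1130
  A cos θ + B sin θ = C:  0.1077·cos θ + -0.2862·sin θ = -0.0761
  θ2 = atan2(B,A) + arccos(C/0.3058) = 0.6113
arm 3 (φ=240.0°): x'=0.0917, y'=-0.0672
  A=0.0283, B=-0.2862, C=(l²−L²−A²−y'²−z²)/(2L)=0.0032
  √(A²+B²)=0.2876;  θ3 = -1.4721+1.5596 ≈ 0.0875

θ₁ = 1.2221, θ₂ = 0.6113, θ₃ = 0.0875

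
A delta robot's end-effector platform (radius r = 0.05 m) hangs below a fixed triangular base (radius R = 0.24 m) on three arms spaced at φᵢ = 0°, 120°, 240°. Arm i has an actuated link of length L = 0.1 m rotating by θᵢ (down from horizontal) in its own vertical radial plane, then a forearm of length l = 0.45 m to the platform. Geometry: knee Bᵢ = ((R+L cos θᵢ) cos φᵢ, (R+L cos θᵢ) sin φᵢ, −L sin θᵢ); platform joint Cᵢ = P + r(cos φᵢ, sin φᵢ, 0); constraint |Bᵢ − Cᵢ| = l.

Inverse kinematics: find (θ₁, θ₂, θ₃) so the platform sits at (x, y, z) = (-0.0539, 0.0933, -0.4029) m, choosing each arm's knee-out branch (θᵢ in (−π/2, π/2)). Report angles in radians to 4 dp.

φ1=0.0° → target in arm frame (-0.0539, 0.0933)
  e−x'=0.2439;  (l²−L²−(e−x')²−y'²−z²)/2L = -0.1901
  √(A²+B²)=0.4710;  θ1 = -1.0264+1.9863 ≈ 0.9598
φ2=120.0° → target in arm frame (0.1078, 0.0000)
  A=0.0822, B=-0.4029, C=(l²−L²−A²−y'²−z²)/(2L)=0.1170
  γ=atan2(-0.4029,0.0822)=-1.3694;  ψ=arccos(0.2846)=1.2822;  θ2=γ+ψ≈-0.0872
φ3=240.0° → target in arm frame (-0.0539, -0.0933)
  A=0.2439, B=-0.4029, C=(l²−L²−A²−y'²−z²)/(2L)=-0.1900
  θ3 = atan2(B,A) + arccos(C/0.4709) = 0.9596

θ₁ = 0.9598, θ₂ = -0.0872, θ₃ = 0.9596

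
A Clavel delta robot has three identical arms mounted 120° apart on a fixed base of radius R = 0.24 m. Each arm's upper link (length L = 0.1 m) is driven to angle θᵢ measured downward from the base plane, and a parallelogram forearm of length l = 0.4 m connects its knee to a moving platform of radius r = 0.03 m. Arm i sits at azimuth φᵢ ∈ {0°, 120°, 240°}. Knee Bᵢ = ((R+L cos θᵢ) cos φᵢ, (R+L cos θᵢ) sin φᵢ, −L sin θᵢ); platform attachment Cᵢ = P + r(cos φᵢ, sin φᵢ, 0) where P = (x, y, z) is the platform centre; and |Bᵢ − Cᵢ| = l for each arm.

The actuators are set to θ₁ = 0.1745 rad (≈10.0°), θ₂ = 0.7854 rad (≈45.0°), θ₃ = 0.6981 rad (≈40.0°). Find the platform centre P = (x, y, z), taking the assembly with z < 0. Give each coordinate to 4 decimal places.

(0.0473, -0.0070, -0.3202)

O1 = (0.3085·cos0.0°, 0.3085·sin0.0°, -0.0174) = (0.3085, 0.0000, -0.0174)
arm 2 at φ=120.0°: e+L cos θ2 = 0.2807;  O2 = (-0.1404, 0.2431, -0.0707)
O3 = (0.2866·cos240.0°, 0.2866·sin240.0°, -0.0643) = (-0.1433, -0.2482, -0.0643)
subtract pairs → two planes through P
linear system: -0.8977x+0.4862y = -0.0117−-0.1067z; -0.9036x+-0.4964y = -0.0092−-0.0938z
det = 0.8849;  x = 0.0116+-0.1114z,  y = -0.0026+0.0138z
into |P−O₁|² = l²: 1.0126z² + 0.1008z + -0.0715 = 0;  Δ = 0.3000;  z = -0.3202 or 0.2207 → z<0 root = -0.3202
x = 0.0473, y = -0.0070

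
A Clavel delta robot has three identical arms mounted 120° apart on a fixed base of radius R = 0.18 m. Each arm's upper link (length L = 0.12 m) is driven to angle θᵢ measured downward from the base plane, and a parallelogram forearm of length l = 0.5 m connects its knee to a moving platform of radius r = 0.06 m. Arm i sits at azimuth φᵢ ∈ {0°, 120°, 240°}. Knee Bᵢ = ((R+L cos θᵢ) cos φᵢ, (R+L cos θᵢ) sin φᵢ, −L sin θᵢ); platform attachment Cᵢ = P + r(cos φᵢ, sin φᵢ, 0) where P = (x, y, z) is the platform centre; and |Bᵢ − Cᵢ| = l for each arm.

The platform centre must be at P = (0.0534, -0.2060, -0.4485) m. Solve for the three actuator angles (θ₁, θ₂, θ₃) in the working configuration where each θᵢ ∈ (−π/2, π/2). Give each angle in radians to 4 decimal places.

θ₁ = 0.2618, θ₂ = 1.2217, θ₃ = -0.1743

arm 1 (φ=0.0°): x'=0.0534, y'=-0.2060
  A=0.0666, B=-0.4485, C=(l²−L²−A²−y'²−z²)/(2L)=-0.0518
  √(A²+B²)=0.4534;  θ1 = -1.4234+1.6852 ≈ 0.2618
rotate P by −φ2: (-0.2051, 0.0568, -0.4485)
  A cos θ + B sin θ = C:  0.3251·cos θ + -0.4485·sin θ = -0.3103
  θ2 = atan2(B,A) + arccos(C/0.5539) = 1.2217
arm 3 (φ=240.0°): x'=0.1517, y'=0.1492
  e−x'=-0.0317;  (l²−L²−(e−x')²−y'²−z²)/2L = 0.0465
  γ=atan2(-0.4485,-0.0317)=-1.6414;  ψ=arccos(0.1035)=1.4671;  θ3=γ+ψ≈-0.1743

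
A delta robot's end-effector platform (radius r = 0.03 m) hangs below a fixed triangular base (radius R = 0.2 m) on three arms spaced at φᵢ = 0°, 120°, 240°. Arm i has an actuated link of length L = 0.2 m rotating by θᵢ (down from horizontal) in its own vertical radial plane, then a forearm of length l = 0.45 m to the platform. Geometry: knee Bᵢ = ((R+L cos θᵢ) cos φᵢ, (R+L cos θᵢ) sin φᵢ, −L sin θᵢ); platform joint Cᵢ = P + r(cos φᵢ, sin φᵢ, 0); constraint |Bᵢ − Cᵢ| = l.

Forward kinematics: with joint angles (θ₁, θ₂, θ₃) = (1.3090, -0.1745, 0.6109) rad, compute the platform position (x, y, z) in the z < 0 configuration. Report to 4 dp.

(-0.1884, 0.0913, -0.3541)

O1 = (0.2218·cos0.0°, 0.2218·sin0.0°, -0.1932) = (0.2218, 0.0000, -0.1932)
arm 2 at φ=120.0°: (R−r)+L cos θ2 = 0.3670;  O2 = (-0.1835, 0.3178, 0.0347)
arm 3 at φ=240.0°: (R−r)+L cos θ3 = 0.3338;  O3 = (-0.1669, -0.2891, -0.1147)
|O₂|²−|O₁|² = 0.0494;  |O₃|²−|O₁|² = 0.0381
linear system: -0.8105x+0.6356y = 0.0494−0.4558z; -0.7774x+-0.5782y = 0.0381−0.1569z
det = 0.9627;  x = -0.0548+0.3774z,  y = 0.0078+-0.2359z
sphere 1 gives Az²+Bz+C=0 with A=1.1981, B=0.1740, C=-0.0886;  B²−4AC=0.4550;  roots -0.3541, 0.2089;  negative root z = -0.3541
x = -0.1884, y = 0.0913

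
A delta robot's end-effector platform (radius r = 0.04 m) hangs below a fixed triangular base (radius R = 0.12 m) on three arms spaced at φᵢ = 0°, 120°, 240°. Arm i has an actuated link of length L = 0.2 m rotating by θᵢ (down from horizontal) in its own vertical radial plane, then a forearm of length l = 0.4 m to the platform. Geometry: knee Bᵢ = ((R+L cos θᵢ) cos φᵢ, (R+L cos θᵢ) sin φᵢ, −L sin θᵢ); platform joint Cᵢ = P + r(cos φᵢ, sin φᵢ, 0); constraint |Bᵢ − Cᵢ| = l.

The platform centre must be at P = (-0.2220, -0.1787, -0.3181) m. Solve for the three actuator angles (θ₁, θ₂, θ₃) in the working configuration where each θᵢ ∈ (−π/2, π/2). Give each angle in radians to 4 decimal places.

φ1=0.0° → target in arm frame (-0.2220, -0.1787)
  A cos θ + B sin θ = C:  0.3020·cos θ + -0.3181·sin θ = -0.2608
  θ1 = atan2(B,A) + arccos(C/0.4386) = 1.3962
rotate P by −φ2: (-0.0438, 0.2816, -0.3181)
  A=0.1238, B=-0.3181, C=(l²−L²−A²−y'²−z²)/(2L)=-0.1895
  θ2 = atan2(B,A) + arccos(C/0.3413) = 0.9597
rotate P by −φ3: (0.2658, -0.1029, -0.3181)
  A cos θ + B sin θ = C:  -0.1858·cos θ + -0.3181·sin θ = -0.0657
  √(A²+B²)=0.3684;  θ3 = -2.0993+1.7501 ≈ -0.3492

θ₁ = 1.3962, θ₂ = 0.9597, θ₃ = -0.3492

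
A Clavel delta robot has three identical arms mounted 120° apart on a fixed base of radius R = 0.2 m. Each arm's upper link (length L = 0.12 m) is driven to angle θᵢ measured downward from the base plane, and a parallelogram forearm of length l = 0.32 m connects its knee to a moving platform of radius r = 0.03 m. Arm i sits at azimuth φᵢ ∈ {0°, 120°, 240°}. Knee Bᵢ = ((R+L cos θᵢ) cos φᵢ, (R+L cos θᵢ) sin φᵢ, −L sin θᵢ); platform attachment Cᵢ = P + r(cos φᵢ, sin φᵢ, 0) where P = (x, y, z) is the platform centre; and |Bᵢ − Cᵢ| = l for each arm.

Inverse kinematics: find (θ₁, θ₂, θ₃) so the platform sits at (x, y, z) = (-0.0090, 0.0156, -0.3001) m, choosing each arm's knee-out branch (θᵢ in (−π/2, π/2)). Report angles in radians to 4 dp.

rotate P by −φ1: (-0.0090, 0.0156, -0.3001)
  A=0.1790, B=-0.3001, C=(l²−L²−A²−y'²−z²)/(2L)=-0.1431
  γ=atan2(-0.3001,0.1790)=-1.0330;  ψ=arccos(-0.4095)=1.9927;  θ1=γ+ψ≈0.9598
rotate P by −φ2: (0.0180, 0.0000, -0.3001)
  A=0.1520, B=-0.3001, C=(l²−L²−A²−y'²−z²)/(2L)=-0.1048
  θ2 = atan2(B,A) + arccos(C/0.3364) = 0.7857
arm 3 (φ=240.0°): x'=-0.0090, y'=-0.0156
  e−x'=0.1790;  (l²−L²−(e−x')²−y'²−z²)/2L = -0.1431
  √(A²+B²)=0.3494;  θ3 = -1.0330+1.9928 ≈ 0.9598

θ₁ = 0.9598, θ₂ = 0.7857, θ₃ = 0.9598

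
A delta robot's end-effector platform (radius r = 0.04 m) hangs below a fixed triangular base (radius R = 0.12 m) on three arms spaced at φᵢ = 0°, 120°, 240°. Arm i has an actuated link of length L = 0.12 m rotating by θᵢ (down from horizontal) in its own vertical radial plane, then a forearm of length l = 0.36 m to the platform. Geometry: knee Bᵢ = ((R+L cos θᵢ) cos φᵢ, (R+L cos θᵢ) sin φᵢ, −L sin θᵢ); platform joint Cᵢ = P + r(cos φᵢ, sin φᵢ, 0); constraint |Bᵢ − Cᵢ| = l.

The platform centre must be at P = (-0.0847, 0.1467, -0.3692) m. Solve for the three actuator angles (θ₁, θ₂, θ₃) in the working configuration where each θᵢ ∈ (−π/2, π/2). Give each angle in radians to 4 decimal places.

φ1=0.0° → target in arm frame (-0.0847, 0.1467)
  e−x'=0.1647;  (l²−L²−(e−x')²−y'²−z²)/2L = -0.2906
  γ=atan2(-0.3692,0.1647)=-1.1512;  ψ=arccos(-0.7189)=2.3731;  θ1=γ+ψ≈1.2219
φ2=120.0° → target in arm frame (0.1694, 0.0000)
  A=-0.0894, B=-0.3692, C=(l²−L²−A²−y'²−z²)/(2L)=-0.1213
  γ=atan2(-0.3692,-0.0894)=-1.8084;  ψ=arccos(-0.3192)=1.8957;  θ2=γ+ψ≈0.0873
rotate P by −φ3: (-0.0847, -0.1467, -0.3692)
  A=0.1647, B=-0.3692, C=(l²−L²−A²−y'²−z²)/(2L)=-0.2906
  θ3 = atan2(B,A) + arccos(C/0.4043) = 1.2219

θ₁ = 1.2219, θ₂ = 0.0873, θ₃ = 1.2219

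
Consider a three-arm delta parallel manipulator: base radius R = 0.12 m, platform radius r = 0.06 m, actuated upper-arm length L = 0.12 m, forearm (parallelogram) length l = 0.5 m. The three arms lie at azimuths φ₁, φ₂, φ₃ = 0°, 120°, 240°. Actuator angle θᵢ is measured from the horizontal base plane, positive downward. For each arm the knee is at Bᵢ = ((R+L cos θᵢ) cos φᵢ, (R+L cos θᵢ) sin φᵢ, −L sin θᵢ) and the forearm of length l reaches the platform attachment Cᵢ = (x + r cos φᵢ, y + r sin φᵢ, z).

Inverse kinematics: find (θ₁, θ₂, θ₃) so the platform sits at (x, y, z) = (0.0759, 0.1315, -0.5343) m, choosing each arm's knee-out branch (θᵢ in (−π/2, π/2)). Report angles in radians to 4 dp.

arm 1 (φ=0.0°): x'=0.0759, y'=0.1315
  e−x'=-0.0159;  (l²−L²−(e−x')²−y'²−z²)/2L = -0.2809
  θ1 = atan2(B,A) + arccos(C/0.5345) = 0.5236
arm 2 (φ=120.0°): x'=0.0759, y'=-0.1315
  e−x'=-0.0159;  (l²−L²−(e−x')²−y'²−z²)/2L = -0.2809
  √(A²+B²)=0.5345;  θ2 = -1.6006+2.1241 ≈ 0.5235
rotate P by −φ3: (-0.1518, 0.0000, -0.5343)
  A=0.2118, B=-0.5343, C=(l²−L²−A²−y'²−z²)/(2L)=-0.3948
  √(A²+B²)=0.5748;  θ3 = -1.1933+2.3280 ≈ 1.1346

θ₁ = 0.5236, θ₂ = 0.5235, θ₃ = 1.1346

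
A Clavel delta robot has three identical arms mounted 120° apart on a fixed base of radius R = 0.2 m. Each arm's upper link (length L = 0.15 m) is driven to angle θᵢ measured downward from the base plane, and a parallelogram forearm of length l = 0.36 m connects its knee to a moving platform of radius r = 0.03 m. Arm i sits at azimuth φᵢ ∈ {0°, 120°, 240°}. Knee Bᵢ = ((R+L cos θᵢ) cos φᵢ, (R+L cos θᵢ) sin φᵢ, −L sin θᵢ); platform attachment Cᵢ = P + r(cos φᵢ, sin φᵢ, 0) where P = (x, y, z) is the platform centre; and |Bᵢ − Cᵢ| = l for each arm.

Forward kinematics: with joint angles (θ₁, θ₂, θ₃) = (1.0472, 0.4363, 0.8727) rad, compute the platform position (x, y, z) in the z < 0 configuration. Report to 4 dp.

arm 1 at φ=0.0°: (R−r)+L cos θ1 = 0.2450;  O1 = (0.2450, 0.0000, -0.1299)
O2 = (0.3059·cos120.0°, 0.3059·sin120.0°, -0.0634) = (-0.1530, 0.2650, -0.0634)
O3 = (0.2664·cos240.0°, 0.2664·sin240.0°, -0.1149) = (-0.1332, -0.2307, -0.1149)
|O₂|²−|O₁|² = 0.0207;  |O₃|²−|O₁|² = 0.0073
plane₁₂: -0.7959x+0.5299y+0.1330z = 0.0207
det = 0.7681;  x = -0.0175+0.1006z,  y = 0.0129+-0.0999z
into |P−O₁|² = l²: 1.0201z² + 0.2044z + -0.0437 = 0;  Δ = 0.2200;  z = -0.3301 or 0.1297 → z<0 root = -0.3301
x = -0.0507, y = 0.0458

(-0.0507, 0.0458, -0.3301)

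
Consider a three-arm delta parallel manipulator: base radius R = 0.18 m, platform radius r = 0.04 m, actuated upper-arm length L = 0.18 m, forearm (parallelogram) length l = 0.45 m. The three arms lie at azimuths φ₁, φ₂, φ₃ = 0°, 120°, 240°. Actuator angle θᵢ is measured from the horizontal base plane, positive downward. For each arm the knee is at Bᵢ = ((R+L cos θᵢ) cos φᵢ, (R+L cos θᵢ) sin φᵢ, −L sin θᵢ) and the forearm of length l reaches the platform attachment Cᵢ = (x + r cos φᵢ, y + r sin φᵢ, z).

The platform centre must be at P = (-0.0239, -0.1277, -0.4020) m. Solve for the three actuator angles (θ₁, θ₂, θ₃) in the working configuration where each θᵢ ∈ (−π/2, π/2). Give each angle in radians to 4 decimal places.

θ₁ = 0.6109, θ₂ = 0.8724, θ₃ = -0.0003

rotate P by −φ1: (-0.0239, -0.1277, -0.4020)
  A=0.1639, B=-0.4020, C=(l²−L²−A²−y'²−z²)/(2L)=-0.0963
  θ1 = atan2(B,A) + arccos(C/0.4341) = 0.6109
φ2=120.0° → target in arm frame (-0.0986, 0.0845)
  A cos θ + B sin θ = C:  0.2386·cos θ + -0.4020·sin θ = -0.1545
  γ=atan2(-0.4020,0.2386)=-1.0351;  ψ=arccos(-0.3304)=1.9075;  θ2=γ+ψ≈0.8724
φ3=240.0° → target in arm frame (0.1225, 0.0432)
  A cos θ + B sin θ = C:  0.0175·cos θ + -0.4020·sin θ = 0.0176
  γ=atan2(-0.4020,0.0175)=-1.5274;  ψ=arccos(0.0437)=1.5271;  θ3=γ+ψ≈-0.0003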